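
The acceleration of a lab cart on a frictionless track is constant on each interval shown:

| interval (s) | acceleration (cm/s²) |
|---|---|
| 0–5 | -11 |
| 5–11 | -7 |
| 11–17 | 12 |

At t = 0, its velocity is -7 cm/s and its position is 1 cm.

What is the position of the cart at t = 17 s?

On each constant-a segment, Δv = aΔt and Δx = v₀Δt + ½aΔt²; chain segment to segment.
0–5 s: v starts -7 cm/s; Δx = -7·5 + ½·-11·5² = -172.5 cm; v ends -62 cm/s.
5–11 s: v starts -62 cm/s; Δx = -62·6 + ½·-7·6² = -498 cm; v ends -104 cm/s.
11–17 s: v starts -104 cm/s; Δx = -104·6 + ½·12·6² = -408 cm; v ends -32 cm/s.
x(17) = 1 + Σ Δx = -1077.5 cm.

-1077.5 cm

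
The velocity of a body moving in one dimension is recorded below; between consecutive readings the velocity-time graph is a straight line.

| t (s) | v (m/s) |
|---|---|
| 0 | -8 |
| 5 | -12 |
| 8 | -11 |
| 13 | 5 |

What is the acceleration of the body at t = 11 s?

Acceleration is the slope of the v-t graph on 8–13 s: (5 − -11)/(13 − 8) = 3.2 m/s².

3.2 m/s²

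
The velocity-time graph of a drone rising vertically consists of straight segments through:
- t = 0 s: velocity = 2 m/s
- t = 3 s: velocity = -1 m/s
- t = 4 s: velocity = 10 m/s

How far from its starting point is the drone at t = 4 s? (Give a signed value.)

Displacement is the signed area under the v-t curve.
0–3 s: ½(2 + -1)(3) = 1.5 m
3–4 s: ½(-1 + 10)(1) = 4.5 m
Net displacement = 6 m

6 m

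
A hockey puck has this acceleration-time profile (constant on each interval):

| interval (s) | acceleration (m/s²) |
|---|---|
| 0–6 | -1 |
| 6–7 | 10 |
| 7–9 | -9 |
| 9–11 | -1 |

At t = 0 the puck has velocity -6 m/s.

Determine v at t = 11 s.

-22 m/s

Δv equals the area under the a-t graph; then v = v₀ + Δv.
0–6 s: -1 × 6 = -6 m/s
6–7 s: 10 × 1 = 10 m/s
7–9 s: -9 × 2 = -18 m/s
9–11 s: -1 × 2 = -2 m/s
Δv = -16 m/s, so v(11) = -6 + (-16) = -22 m/s.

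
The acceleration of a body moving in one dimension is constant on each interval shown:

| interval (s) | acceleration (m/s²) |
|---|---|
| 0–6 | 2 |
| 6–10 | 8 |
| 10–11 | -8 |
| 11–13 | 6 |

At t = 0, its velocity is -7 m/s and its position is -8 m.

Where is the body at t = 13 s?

173 m

On each constant-a segment, Δv = aΔt and Δx = v₀Δt + ½aΔt²; chain segment to segment.
0–6 s: v starts -7 m/s; Δx = -7·6 + ½·2·6² = -6 m; v ends 5 m/s.
6–10 s: v starts 5 m/s; Δx = 5·4 + ½·8·4² = 84 m; v ends 37 m/s.
10–11 s: v starts 37 m/s; Δx = 37·1 + ½·-8·1² = 33 m; v ends 29 m/s.
11–13 s: v starts 29 m/s; Δx = 29·2 + ½·6·2² = 70 m; v ends 41 m/s.
x(13) = -8 + Σ Δx = 173 m.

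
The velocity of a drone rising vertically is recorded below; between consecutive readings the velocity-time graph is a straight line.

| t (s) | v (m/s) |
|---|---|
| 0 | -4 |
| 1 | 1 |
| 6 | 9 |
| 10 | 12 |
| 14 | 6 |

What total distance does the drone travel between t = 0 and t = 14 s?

104.7 m

Total distance travelled is ∫|v| dt — sum the magnitudes of each area piece.
0–1 s: v = 0 at t = 0.8 s; triangle areas 1.6 + 0.1 = 1.7 m
1–6 s: |½(1 + 9)(5)| = 25 m
6–10 s: |½(9 + 12)(4)| = 42 m
10–14 s: |½(12 + 6)(4)| = 36 m
Total distance = 104.7 m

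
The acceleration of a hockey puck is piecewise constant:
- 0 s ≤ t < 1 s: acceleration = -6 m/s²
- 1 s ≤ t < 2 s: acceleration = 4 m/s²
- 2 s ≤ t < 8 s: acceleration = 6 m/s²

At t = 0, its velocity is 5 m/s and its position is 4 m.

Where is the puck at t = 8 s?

133 m

On each constant-a segment, Δv = aΔt and Δx = v₀Δt + ½aΔt²; chain segment to segment.
0–1 s: v starts 5 m/s; Δx = 5·1 + ½·-6·1² = 2 m; v ends -1 m/s.
1–2 s: v starts -1 m/s; Δx = -1·1 + ½·4·1² = 1 m; v ends 3 m/s.
2–8 s: v starts 3 m/s; Δx = 3·6 + ½·6·6² = 126 m; v ends 39 m/s.
x(8) = 4 + Σ Δx = 133 m.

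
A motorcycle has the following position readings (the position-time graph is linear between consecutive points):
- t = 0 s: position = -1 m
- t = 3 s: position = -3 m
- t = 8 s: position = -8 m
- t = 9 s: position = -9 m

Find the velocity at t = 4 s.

Velocity is the slope of the x-t graph on 3–8 s: (-8 − -3)/(8 − 3) = -1 m/s.

-1 m/s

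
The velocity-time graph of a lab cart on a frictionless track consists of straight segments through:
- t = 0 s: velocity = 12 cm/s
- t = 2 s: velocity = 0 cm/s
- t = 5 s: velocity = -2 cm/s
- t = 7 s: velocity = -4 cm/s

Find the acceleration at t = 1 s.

-6 cm/s²

Acceleration is the slope of the v-t graph on 0–2 s: (0 − 12)/(2 − 0) = -6 cm/s².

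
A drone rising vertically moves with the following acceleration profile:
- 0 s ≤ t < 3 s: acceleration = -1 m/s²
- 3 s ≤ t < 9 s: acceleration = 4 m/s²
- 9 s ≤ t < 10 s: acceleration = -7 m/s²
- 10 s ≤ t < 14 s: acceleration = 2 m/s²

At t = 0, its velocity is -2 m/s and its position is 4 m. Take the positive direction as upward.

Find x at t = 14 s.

115 m

On each constant-a segment, Δv = aΔt and Δx = v₀Δt + ½aΔt²; chain segment to segment.
0–3 s: v starts -2 m/s; Δx = -2·3 + ½·-1·3² = -10.5 m; v ends -5 m/s.
3–9 s: v starts -5 m/s; Δx = -5·6 + ½·4·6² = 42 m; v ends 19 m/s.
9–10 s: v starts 19 m/s; Δx = 19·1 + ½·-7·1² = 15.5 m; v ends 12 m/s.
10–14 s: v starts 12 m/s; Δx = 12·4 + ½·2·4² = 64 m; v ends 20 m/s.
x(14) = 4 + Σ Δx = 115 m.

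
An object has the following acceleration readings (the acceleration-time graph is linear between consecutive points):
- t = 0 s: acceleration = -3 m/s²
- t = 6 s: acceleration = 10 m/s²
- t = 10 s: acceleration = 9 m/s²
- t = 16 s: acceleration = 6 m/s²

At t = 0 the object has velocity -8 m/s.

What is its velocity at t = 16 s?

96 m/s

Δv equals the area under the a-t graph; then v = v₀ + Δv.
0–6 s: ½(-3 + 10)(6) = 21 m/s
6–10 s: ½(10 + 9)(4) = 38 m/s
10–16 s: ½(9 + 6)(6) = 45 m/s
Δv = 104 m/s, so v(16) = -8 + (104) = 96 m/s.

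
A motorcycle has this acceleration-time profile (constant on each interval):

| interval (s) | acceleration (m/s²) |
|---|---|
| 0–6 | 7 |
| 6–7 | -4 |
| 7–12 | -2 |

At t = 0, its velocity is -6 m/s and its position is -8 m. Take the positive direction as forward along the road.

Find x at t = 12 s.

On each constant-a segment, Δv = aΔt and Δx = v₀Δt + ½aΔt²; chain segment to segment.
0–6 s: v starts -6 m/s; Δx = -6·6 + ½·7·6² = 90 m; v ends 36 m/s.
6–7 s: v starts 36 m/s; Δx = 36·1 + ½·-4·1² = 34 m; v ends 32 m/s.
7–12 s: v starts 32 m/s; Δx = 32·5 + ½·-2·5² = 135 m; v ends 22 m/s.
x(12) = -8 + Σ Δx = 251 m.

251 m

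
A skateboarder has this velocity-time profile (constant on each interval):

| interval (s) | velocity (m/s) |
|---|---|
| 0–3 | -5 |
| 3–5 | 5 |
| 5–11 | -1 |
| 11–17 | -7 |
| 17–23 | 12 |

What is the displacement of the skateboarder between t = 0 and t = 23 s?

19 m

Net displacement equals the area under the velocity-time graph (areas below the axis count negative).
0–3 s: -5 × 3 = -15 m
3–5 s: 5 × 2 = 10 m
5–11 s: -1 × 6 = -6 m
11–17 s: -7 × 6 = -42 m
17–23 s: 12 × 6 = 72 m
Net displacement = 19 m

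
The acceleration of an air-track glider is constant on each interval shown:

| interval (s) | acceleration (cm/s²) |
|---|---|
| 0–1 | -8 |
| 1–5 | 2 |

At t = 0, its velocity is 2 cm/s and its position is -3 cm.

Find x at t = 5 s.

On each constant-a segment, Δv = aΔt and Δx = v₀Δt + ½aΔt²; chain segment to segment.
0–1 s: v starts 2 cm/s; Δx = 2·1 + ½·-8·1² = -2 cm; v ends -6 cm/s.
1–5 s: v starts -6 cm/s; Δx = -6·4 + ½·2·4² = -8 cm; v ends 2 cm/s.
x(5) = -3 + Σ Δx = -13 cm.

-13 cm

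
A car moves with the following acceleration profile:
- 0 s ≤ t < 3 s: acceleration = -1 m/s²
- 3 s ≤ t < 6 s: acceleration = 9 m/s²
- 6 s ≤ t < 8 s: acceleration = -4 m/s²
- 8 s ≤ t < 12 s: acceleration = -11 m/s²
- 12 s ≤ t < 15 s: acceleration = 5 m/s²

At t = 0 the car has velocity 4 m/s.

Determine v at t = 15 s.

Δv equals the area under the a-t graph; then v = v₀ + Δv.
0–3 s: -1 × 3 = -3 m/s
3–6 s: 9 × 3 = 27 m/s
6–8 s: -4 × 2 = -8 m/s
8–12 s: -11 × 4 = -44 m/s
12–15 s: 5 × 3 = 15 m/s
Δv = -13 m/s, so v(15) = 4 + (-13) = -9 m/s.

-9 m/s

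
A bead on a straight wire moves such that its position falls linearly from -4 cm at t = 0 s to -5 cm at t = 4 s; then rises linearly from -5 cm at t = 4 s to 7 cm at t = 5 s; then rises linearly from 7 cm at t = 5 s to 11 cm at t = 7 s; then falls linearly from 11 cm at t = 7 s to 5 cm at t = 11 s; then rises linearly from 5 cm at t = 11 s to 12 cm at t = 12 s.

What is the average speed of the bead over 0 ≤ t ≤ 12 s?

2.5 cm/s

Average speed = (total path length)/(elapsed time); on a piecewise-linear x-t graph the path length is Σ|Δx|.
0–4 s: |Δx| = |-5 − -4| = 1 cm
4–5 s: |Δx| = |7 − -5| = 12 cm
5–7 s: |Δx| = |11 − 7| = 4 cm
7–11 s: |Δx| = |5 − 11| = 6 cm
11–12 s: |Δx| = |12 − 5| = 7 cm
Total path = 30 cm; average speed = 30/12 = 2.5 cm/s.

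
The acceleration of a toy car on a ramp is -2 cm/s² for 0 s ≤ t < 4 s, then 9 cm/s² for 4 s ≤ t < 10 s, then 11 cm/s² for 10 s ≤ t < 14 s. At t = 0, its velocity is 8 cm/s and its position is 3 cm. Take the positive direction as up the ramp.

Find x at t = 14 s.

485 cm

On each constant-a segment, Δv = aΔt and Δx = v₀Δt + ½aΔt²; chain segment to segment.
0–4 s: v starts 8 cm/s; Δx = 8·4 + ½·-2·4² = 16 cm; v ends 0 cm/s.
4–10 s: v starts 0 cm/s; Δx = 0·6 + ½·9·6² = 162 cm; v ends 54 cm/s.
10–14 s: v starts 54 cm/s; Δx = 54·4 + ½·11·4² = 304 cm; v ends 98 cm/s.
x(14) = 3 + Σ Δx = 485 cm.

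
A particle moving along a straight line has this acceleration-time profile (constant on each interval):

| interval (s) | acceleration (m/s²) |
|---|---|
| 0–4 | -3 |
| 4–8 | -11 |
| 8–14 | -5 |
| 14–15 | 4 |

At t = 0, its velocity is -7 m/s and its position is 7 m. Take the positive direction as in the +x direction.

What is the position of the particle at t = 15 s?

On each constant-a segment, Δv = aΔt and Δx = v₀Δt + ½aΔt²; chain segment to segment.
0–4 s: v starts -7 m/s; Δx = -7·4 + ½·-3·4² = -52 m; v ends -19 m/s.
4–8 s: v starts -19 m/s; Δx = -19·4 + ½·-11·4² = -164 m; v ends -63 m/s.
8–14 s: v starts -63 m/s; Δx = -63·6 + ½·-5·6² = -468 m; v ends -93 m/s.
14–15 s: v starts -93 m/s; Δx = -93·1 + ½·4·1² = -91 m; v ends -89 m/s.
x(15) = 7 + Σ Δx = -768 m.

-768 m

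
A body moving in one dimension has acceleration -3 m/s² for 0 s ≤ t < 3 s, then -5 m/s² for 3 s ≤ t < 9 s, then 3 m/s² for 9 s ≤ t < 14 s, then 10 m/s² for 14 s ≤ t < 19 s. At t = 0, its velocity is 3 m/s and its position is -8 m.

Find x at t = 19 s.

-261 m

On each constant-a segment, Δv = aΔt and Δx = v₀Δt + ½aΔt²; chain segment to segment.
0–3 s: v starts 3 m/s; Δx = 3·3 + ½·-3·3² = -4.5 m; v ends -6 m/s.
3–9 s: v starts -6 m/s; Δx = -6·6 + ½·-5·6² = -126 m; v ends -36 m/s.
9–14 s: v starts -36 m/s; Δx = -36·5 + ½·3·5² = -142.5 m; v ends -21 m/s.
14–19 s: v starts -21 m/s; Δx = -21·5 + ½·10·5² = 20 m; v ends 29 m/s.
x(19) = -8 + Σ Δx = -261 m.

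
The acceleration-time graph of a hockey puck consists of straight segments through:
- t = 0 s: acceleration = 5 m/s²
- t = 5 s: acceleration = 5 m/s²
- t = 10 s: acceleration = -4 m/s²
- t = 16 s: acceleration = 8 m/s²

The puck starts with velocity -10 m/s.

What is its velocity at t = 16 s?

29.5 m/s

Δv equals the area under the a-t graph; then v = v₀ + Δv.
0–5 s: 5 × 5 = 25 m/s
5–10 s: ½(5 + -4)(5) = 2.5 m/s
10–16 s: ½(-4 + 8)(6) = 12 m/s
Δv = 39.5 m/s, so v(16) = -10 + (39.5) = 29.5 m/s.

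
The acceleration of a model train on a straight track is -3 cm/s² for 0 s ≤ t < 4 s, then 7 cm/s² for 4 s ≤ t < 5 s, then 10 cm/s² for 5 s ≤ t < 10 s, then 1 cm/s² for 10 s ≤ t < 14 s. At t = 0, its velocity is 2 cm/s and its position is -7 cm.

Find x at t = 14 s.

On each constant-a segment, Δv = aΔt and Δx = v₀Δt + ½aΔt²; chain segment to segment.
0–4 s: v starts 2 cm/s; Δx = 2·4 + ½·-3·4² = -16 cm; v ends -10 cm/s.
4–5 s: v starts -10 cm/s; Δx = -10·1 + ½·7·1² = -6.5 cm; v ends -3 cm/s.
5–10 s: v starts -3 cm/s; Δx = -3·5 + ½·10·5² = 110 cm; v ends 47 cm/s.
10–14 s: v starts 47 cm/s; Δx = 47·4 + ½·1·4² = 196 cm; v ends 51 cm/s.
x(14) = -7 + Σ Δx = 276.5 cm.

276.5 cm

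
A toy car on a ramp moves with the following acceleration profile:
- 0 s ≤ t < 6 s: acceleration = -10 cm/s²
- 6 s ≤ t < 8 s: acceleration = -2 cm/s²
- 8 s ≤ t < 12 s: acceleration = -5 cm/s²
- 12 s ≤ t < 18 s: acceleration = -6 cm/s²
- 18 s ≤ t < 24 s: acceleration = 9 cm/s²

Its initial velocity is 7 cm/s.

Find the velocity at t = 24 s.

Δv equals the area under the a-t graph; then v = v₀ + Δv.
0–6 s: -10 × 6 = -60 cm/s
6–8 s: -2 × 2 = -4 cm/s
8–12 s: -5 × 4 = -20 cm/s
12–18 s: -6 × 6 = -36 cm/s
18–24 s: 9 × 6 = 54 cm/s
Δv = -66 cm/s, so v(24) = 7 + (-66) = -59 cm/s.

-59 cm/s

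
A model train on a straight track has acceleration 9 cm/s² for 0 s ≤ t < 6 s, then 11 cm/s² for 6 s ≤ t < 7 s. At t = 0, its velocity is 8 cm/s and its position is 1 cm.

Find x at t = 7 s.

On each constant-a segment, Δv = aΔt and Δx = v₀Δt + ½aΔt²; chain segment to segment.
0–6 s: v starts 8 cm/s; Δx = 8·6 + ½·9·6² = 210 cm; v ends 62 cm/s.
6–7 s: v starts 62 cm/s; Δx = 62·1 + ½·11·1² = 67.5 cm; v ends 73 cm/s.
x(7) = 1 + Σ Δx = 278.5 cm.

278.5 cm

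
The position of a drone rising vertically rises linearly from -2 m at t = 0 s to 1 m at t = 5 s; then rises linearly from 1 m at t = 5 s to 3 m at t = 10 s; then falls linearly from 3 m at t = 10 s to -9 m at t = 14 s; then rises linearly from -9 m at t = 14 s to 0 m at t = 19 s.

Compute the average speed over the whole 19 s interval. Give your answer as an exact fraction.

26/19 m/s

Average speed = (total path length)/(elapsed time); on a piecewise-linear x-t graph the path length is Σ|Δx|.
0–5 s: |Δx| = |1 − -2| = 3 m
5–10 s: |Δx| = |3 − 1| = 2 m
10–14 s: |Δx| = |-9 − 3| = 12 m
14–19 s: |Δx| = |0 − -9| = 9 m
Total path = 26 m; average speed = 26/19 = 26/19 m/s.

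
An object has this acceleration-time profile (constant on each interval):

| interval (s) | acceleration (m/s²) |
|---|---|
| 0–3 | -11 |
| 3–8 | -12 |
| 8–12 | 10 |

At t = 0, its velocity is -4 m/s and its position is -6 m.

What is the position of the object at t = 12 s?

On each constant-a segment, Δv = aΔt and Δx = v₀Δt + ½aΔt²; chain segment to segment.
0–3 s: v starts -4 m/s; Δx = -4·3 + ½·-11·3² = -61.5 m; v ends -37 m/s.
3–8 s: v starts -37 m/s; Δx = -37·5 + ½·-12·5² = -335 m; v ends -97 m/s.
8–12 s: v starts -97 m/s; Δx = -97·4 + ½·10·4² = -308 m; v ends -57 m/s.
x(12) = -6 + Σ Δx = -710.5 m.

-710.5 m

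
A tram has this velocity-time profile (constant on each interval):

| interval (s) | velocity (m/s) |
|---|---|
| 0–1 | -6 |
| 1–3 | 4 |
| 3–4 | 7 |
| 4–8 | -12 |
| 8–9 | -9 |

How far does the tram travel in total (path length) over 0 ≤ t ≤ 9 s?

78 m

Total distance travelled is ∫|v| dt — sum the magnitudes of each area piece.
0–1 s: |-6| × 1 = 6 m
1–3 s: |4| × 2 = 8 m
3–4 s: |7| × 1 = 7 m
4–8 s: |-12| × 4 = 48 m
8–9 s: |-9| × 1 = 9 m
Total distance = 78 m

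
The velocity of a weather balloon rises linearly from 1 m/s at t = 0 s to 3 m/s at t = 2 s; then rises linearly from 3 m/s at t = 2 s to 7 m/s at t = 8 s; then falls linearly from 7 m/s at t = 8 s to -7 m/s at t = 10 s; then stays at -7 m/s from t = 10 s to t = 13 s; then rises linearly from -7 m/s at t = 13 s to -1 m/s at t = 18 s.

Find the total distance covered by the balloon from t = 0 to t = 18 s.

Total distance travelled is ∫|v| dt — sum the magnitudes of each area piece.
0–2 s: |½(1 + 3)(2)| = 4 m
2–8 s: |½(3 + 7)(6)| = 30 m
8–10 s: v = 0 at t = 9 s; triangle areas 3.5 + 3.5 = 7 m
10–13 s: |-7| × 3 = 21 m
13–18 s: |½(-7 + -1)(5)| = 20 m
Total distance = 82 m

82 m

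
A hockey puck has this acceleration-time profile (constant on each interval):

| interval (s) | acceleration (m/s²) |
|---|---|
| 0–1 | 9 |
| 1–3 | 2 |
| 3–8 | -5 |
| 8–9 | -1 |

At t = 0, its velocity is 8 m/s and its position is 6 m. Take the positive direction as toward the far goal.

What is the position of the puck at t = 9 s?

On each constant-a segment, Δv = aΔt and Δx = v₀Δt + ½aΔt²; chain segment to segment.
0–1 s: v starts 8 m/s; Δx = 8·1 + ½·9·1² = 12.5 m; v ends 17 m/s.
1–3 s: v starts 17 m/s; Δx = 17·2 + ½·2·2² = 38 m; v ends 21 m/s.
3–8 s: v starts 21 m/s; Δx = 21·5 + ½·-5·5² = 42.5 m; v ends -4 m/s.
8–9 s: v starts -4 m/s; Δx = -4·1 + ½·-1·1² = -4.5 m; v ends -5 m/s.
x(9) = 6 + Σ Δx = 94.5 m.

94.5 m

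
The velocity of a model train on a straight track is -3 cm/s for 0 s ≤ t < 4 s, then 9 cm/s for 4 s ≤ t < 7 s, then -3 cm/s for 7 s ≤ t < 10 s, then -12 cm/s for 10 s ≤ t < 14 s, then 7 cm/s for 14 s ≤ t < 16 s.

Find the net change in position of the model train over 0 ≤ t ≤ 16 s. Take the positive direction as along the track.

Net displacement equals the area under the velocity-time graph (areas below the axis count negative).
0–4 s: -3 × 4 = -12 cm
4–7 s: 9 × 3 = 27 cm
7–10 s: -3 × 3 = -9 cm
10–14 s: -12 × 4 = -48 cm
14–16 s: 7 × 2 = 14 cm
Net displacement = -28 cm

-28 cm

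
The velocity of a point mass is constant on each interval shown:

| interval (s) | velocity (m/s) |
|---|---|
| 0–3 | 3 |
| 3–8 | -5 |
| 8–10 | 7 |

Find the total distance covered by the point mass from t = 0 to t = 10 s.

48 m

Total distance travelled is ∫|v| dt — sum the magnitudes of each area piece.
0–3 s: |3| × 3 = 9 m
3–8 s: |-5| × 5 = 25 m
8–10 s: |7| × 2 = 14 m
Total distance = 48 m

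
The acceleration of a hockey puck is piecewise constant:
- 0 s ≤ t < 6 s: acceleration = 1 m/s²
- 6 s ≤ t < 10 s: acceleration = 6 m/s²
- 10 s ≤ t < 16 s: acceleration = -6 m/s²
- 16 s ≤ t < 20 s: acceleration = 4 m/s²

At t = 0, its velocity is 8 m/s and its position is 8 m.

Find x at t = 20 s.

338 m

On each constant-a segment, Δv = aΔt and Δx = v₀Δt + ½aΔt²; chain segment to segment.
0–6 s: v starts 8 m/s; Δx = 8·6 + ½·1·6² = 66 m; v ends 14 m/s.
6–10 s: v starts 14 m/s; Δx = 14·4 + ½·6·4² = 104 m; v ends 38 m/s.
10–16 s: v starts 38 m/s; Δx = 38·6 + ½·-6·6² = 120 m; v ends 2 m/s.
16–20 s: v starts 2 m/s; Δx = 2·4 + ½·4·4² = 40 m; v ends 18 m/s.
x(20) = 8 + Σ Δx = 338 m.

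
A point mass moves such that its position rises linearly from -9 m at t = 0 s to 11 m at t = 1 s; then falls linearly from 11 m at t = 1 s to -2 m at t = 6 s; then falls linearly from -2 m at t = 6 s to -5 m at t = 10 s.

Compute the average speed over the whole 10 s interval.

3.6 m/s

Average speed = (total path length)/(elapsed time); on a piecewise-linear x-t graph the path length is Σ|Δx|.
0–1 s: |Δx| = |11 − -9| = 20 m
1–6 s: |Δx| = |-2 − 11| = 13 m
6–10 s: |Δx| = |-5 − -2| = 3 m
Total path = 36 m; average speed = 36/10 = 3.6 m/s.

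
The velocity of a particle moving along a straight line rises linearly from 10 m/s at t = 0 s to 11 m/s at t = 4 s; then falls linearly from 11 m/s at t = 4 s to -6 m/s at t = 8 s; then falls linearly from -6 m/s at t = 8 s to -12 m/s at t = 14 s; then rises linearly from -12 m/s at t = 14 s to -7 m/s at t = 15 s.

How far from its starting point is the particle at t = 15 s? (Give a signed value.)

-11.5 m

Net displacement equals the area under the velocity-time graph (areas below the axis count negative).
0–4 s: ½(10 + 11)(4) = 42 m
4–8 s: ½(11 + -6)(4) = 10 m
8–14 s: ½(-6 + -12)(6) = -54 m
14–15 s: ½(-12 + -7)(1) = -9.5 m
Net displacement = -11.5 m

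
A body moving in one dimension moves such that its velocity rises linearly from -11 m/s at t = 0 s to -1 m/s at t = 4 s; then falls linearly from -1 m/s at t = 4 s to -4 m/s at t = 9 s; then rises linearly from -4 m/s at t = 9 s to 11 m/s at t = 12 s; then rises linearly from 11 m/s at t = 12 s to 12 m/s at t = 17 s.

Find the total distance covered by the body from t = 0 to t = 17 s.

107.7 m

Distance (not displacement) is the total path length: add the absolute areas under v-t.
0–4 s: |½(-11 + -1)(4)| = 24 m
4–9 s: |½(-1 + -4)(5)| = 12.5 m
9–12 s: v = 0 at t = 9.8 s; triangle areas 1.6 + 12.1 = 13.7 m
12–17 s: |½(11 + 12)(5)| = 57.5 m
Total distance = 107.7 m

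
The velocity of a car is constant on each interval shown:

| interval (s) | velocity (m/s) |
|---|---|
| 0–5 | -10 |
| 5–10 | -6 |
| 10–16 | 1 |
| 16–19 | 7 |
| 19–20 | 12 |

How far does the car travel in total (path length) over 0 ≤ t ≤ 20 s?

Total distance travelled is ∫|v| dt — sum the magnitudes of each area piece.
0–5 s: |-10| × 5 = 50 m
5–10 s: |-6| × 5 = 30 m
10–16 s: |1| × 6 = 6 m
16–19 s: |7| × 3 = 21 m
19–20 s: |12| × 1 = 12 m
Total distance = 119 m

119 m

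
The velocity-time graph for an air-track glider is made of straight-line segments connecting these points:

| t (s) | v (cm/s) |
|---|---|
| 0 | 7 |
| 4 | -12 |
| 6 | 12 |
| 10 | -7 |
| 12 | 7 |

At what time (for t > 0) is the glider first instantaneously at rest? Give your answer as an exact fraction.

t = 28/19 s

v changes sign on 0–4 s (from 7 to -12); the graph is linear there, so v = 0 at t = 0 + (-7)·(4 − 0)/(-12 − 7) = 28/19 s.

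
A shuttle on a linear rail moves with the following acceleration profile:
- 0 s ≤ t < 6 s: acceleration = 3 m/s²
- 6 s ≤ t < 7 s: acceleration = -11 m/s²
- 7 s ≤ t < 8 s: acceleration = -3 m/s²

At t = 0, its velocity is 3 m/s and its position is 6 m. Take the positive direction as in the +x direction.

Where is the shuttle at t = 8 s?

On each constant-a segment, Δv = aΔt and Δx = v₀Δt + ½aΔt²; chain segment to segment.
0–6 s: v starts 3 m/s; Δx = 3·6 + ½·3·6² = 72 m; v ends 21 m/s.
6–7 s: v starts 21 m/s; Δx = 21·1 + ½·-11·1² = 15.5 m; v ends 10 m/s.
7–8 s: v starts 10 m/s; Δx = 10·1 + ½·-3·1² = 8.5 m; v ends 7 m/s.
x(8) = 6 + Σ Δx = 102 m.

102 m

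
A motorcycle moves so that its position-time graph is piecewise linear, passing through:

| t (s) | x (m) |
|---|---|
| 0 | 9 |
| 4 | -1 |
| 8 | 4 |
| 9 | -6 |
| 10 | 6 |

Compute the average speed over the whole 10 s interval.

3.7 m/s

Average speed = (total path length)/(elapsed time); on a piecewise-linear x-t graph the path length is Σ|Δx|.
0–4 s: |Δx| = |-1 − 9| = 10 m
4–8 s: |Δx| = |4 − -1| = 5 m
8–9 s: |Δx| = |-6 − 4| = 10 m
9–10 s: |Δx| = |6 − -6| = 12 m
Total path = 37 m; average speed = 37/10 = 3.7 m/s.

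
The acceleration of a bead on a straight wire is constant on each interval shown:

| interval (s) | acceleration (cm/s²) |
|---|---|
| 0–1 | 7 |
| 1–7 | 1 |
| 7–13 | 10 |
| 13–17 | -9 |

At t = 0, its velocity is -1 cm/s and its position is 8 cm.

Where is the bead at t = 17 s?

On each constant-a segment, Δv = aΔt and Δx = v₀Δt + ½aΔt²; chain segment to segment.
0–1 s: v starts -1 cm/s; Δx = -1·1 + ½·7·1² = 2.5 cm; v ends 6 cm/s.
1–7 s: v starts 6 cm/s; Δx = 6·6 + ½·1·6² = 54 cm; v ends 12 cm/s.
7–13 s: v starts 12 cm/s; Δx = 12·6 + ½·10·6² = 252 cm; v ends 72 cm/s.
13–17 s: v starts 72 cm/s; Δx = 72·4 + ½·-9·4² = 216 cm; v ends 36 cm/s.
x(17) = 8 + Σ Δx = 532.5 cm.

532.5 cm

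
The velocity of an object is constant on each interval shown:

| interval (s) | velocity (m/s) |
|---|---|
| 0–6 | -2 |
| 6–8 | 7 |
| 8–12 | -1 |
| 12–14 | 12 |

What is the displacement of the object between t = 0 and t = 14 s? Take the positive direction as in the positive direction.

Net displacement equals the area under the velocity-time graph (areas below the axis count negative).
0–6 s: -2 × 6 = -12 m
6–8 s: 7 × 2 = 14 m
8–12 s: -1 × 4 = -4 m
12–14 s: 12 × 2 = 24 m
Net displacement = 22 m

22 m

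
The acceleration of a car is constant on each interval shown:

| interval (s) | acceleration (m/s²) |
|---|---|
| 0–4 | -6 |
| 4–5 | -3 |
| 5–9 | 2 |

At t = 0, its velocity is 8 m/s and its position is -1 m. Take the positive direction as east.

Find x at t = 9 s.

On each constant-a segment, Δv = aΔt and Δx = v₀Δt + ½aΔt²; chain segment to segment.
0–4 s: v starts 8 m/s; Δx = 8·4 + ½·-6·4² = -16 m; v ends -16 m/s.
4–5 s: v starts -16 m/s; Δx = -16·1 + ½·-3·1² = -17.5 m; v ends -19 m/s.
5–9 s: v starts -19 m/s; Δx = -19·4 + ½·2·4² = -60 m; v ends -11 m/s.
x(9) = -1 + Σ Δx = -94.5 m.

-94.5 m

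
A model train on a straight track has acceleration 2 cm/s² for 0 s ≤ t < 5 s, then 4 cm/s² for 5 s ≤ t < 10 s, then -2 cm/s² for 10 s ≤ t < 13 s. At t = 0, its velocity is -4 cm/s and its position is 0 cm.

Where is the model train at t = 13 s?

154 cm

On each constant-a segment, Δv = aΔt and Δx = v₀Δt + ½aΔt²; chain segment to segment.
0–5 s: v starts -4 cm/s; Δx = -4·5 + ½·2·5² = 5 cm; v ends 6 cm/s.
5–10 s: v starts 6 cm/s; Δx = 6·5 + ½·4·5² = 80 cm; v ends 26 cm/s.
10–13 s: v starts 26 cm/s; Δx = 26·3 + ½·-2·3² = 69 cm; v ends 20 cm/s.
x(13) = 0 + Σ Δx = 154 cm.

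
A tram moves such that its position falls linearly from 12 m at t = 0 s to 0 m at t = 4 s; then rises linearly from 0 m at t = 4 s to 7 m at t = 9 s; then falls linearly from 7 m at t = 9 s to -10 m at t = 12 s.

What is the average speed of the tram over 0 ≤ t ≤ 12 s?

3 m/s

Average speed = (total path length)/(elapsed time); on a piecewise-linear x-t graph the path length is Σ|Δx|.
0–4 s: |Δx| = |0 − 12| = 12 m
4–9 s: |Δx| = |7 − 0| = 7 m
9–12 s: |Δx| = |-10 − 7| = 17 m
Total path = 36 m; average speed = 36/12 = 3 m/s.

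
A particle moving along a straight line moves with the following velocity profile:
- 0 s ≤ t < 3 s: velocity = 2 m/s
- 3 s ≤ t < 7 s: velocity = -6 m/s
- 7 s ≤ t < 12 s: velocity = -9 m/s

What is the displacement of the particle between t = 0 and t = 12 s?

Net displacement equals the area under the velocity-time graph (areas below the axis count negative).
0–3 s: 2 × 3 = 6 m
3–7 s: -6 × 4 = -24 m
7–12 s: -9 × 5 = -45 m
Net displacement = -63 m

-63 m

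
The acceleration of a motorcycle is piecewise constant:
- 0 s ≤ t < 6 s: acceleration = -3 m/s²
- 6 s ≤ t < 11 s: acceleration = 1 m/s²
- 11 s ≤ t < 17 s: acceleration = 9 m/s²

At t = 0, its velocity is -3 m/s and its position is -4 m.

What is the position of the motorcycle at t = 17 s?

On each constant-a segment, Δv = aΔt and Δx = v₀Δt + ½aΔt²; chain segment to segment.
0–6 s: v starts -3 m/s; Δx = -3·6 + ½·-3·6² = -72 m; v ends -21 m/s.
6–11 s: v starts -21 m/s; Δx = -21·5 + ½·1·5² = -92.5 m; v ends -16 m/s.
11–17 s: v starts -16 m/s; Δx = -16·6 + ½·9·6² = 66 m; v ends 38 m/s.
x(17) = -4 + Σ Δx = -102.5 m.

-102.5 m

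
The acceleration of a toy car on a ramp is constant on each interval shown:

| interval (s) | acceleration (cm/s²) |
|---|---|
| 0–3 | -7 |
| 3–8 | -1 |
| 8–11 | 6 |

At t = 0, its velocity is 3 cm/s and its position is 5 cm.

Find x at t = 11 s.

On each constant-a segment, Δv = aΔt and Δx = v₀Δt + ½aΔt²; chain segment to segment.
0–3 s: v starts 3 cm/s; Δx = 3·3 + ½·-7·3² = -22.5 cm; v ends -18 cm/s.
3–8 s: v starts -18 cm/s; Δx = -18·5 + ½·-1·5² = -102.5 cm; v ends -23 cm/s.
8–11 s: v starts -23 cm/s; Δx = -23·3 + ½·6·3² = -42 cm; v ends -5 cm/s.
x(11) = 5 + Σ Δx = -162 cm.

-162 cm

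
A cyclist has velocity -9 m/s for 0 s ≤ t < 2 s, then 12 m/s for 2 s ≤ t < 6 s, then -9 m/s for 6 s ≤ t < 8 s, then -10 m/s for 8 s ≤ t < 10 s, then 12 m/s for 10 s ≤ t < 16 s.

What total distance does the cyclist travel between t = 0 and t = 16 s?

176 m

Distance (not displacement) is the total path length: add the absolute areas under v-t.
0–2 s: |-9| × 2 = 18 m
2–6 s: |12| × 4 = 48 m
6–8 s: |-9| × 2 = 18 m
8–10 s: |-10| × 2 = 20 m
10–16 s: |12| × 6 = 72 m
Total distance = 176 m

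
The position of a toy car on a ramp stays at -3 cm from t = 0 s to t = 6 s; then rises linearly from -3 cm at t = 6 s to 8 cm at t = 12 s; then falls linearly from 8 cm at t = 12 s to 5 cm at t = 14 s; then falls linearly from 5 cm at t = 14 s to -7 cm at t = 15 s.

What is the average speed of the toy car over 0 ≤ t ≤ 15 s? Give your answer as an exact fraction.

26/15 cm/s

Average speed = (total path length)/(elapsed time); on a piecewise-linear x-t graph the path length is Σ|Δx|.
0–6 s: |Δx| = |-3 − -3| = 0 cm
6–12 s: |Δx| = |8 − -3| = 11 cm
12–14 s: |Δx| = |5 − 8| = 3 cm
14–15 s: |Δx| = |-7 − 5| = 12 cm
Total path = 26 cm; average speed = 26/15 = 26/15 cm/s.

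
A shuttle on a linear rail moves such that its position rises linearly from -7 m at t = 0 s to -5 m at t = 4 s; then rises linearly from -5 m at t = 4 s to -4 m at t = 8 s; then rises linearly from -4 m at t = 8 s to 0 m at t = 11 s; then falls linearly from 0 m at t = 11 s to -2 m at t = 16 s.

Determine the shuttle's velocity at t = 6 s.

Velocity is the slope of the x-t graph on 4–8 s: (-4 − -5)/(8 − 4) = 0.25 m/s.

0.25 m/s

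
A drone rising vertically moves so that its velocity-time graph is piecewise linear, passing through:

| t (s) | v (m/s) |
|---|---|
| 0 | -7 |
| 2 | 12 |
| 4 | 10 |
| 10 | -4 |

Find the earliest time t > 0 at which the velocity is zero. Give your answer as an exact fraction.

v changes sign on 0–2 s (from -7 to 12); the graph is linear there, so v = 0 at t = 0 + (7)·(2 − 0)/(12 − -7) = 14/19 s.

t = 14/19 s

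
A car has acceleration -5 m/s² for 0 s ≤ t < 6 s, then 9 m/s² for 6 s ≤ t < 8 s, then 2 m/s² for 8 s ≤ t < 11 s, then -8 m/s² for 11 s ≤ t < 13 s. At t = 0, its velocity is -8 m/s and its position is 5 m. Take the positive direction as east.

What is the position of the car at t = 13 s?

-286 m

On each constant-a segment, Δv = aΔt and Δx = v₀Δt + ½aΔt²; chain segment to segment.
0–6 s: v starts -8 m/s; Δx = -8·6 + ½·-5·6² = -138 m; v ends -38 m/s.
6–8 s: v starts -38 m/s; Δx = -38·2 + ½·9·2² = -58 m; v ends -20 m/s.
8–11 s: v starts -20 m/s; Δx = -20·3 + ½·2·3² = -51 m; v ends -14 m/s.
11–13 s: v starts -14 m/s; Δx = -14·2 + ½·-8·2² = -44 m; v ends -30 m/s.
x(13) = 5 + Σ Δx = -286 m.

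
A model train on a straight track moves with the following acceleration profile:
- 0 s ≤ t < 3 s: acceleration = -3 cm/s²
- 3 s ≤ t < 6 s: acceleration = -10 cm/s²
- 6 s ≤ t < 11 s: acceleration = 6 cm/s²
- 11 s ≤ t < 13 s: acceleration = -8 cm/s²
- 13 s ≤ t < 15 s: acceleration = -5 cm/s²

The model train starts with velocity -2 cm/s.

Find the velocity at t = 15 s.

Δv equals the area under the a-t graph; then v = v₀ + Δv.
0–3 s: -3 × 3 = -9 cm/s
3–6 s: -10 × 3 = -30 cm/s
6–11 s: 6 × 5 = 30 cm/s
11–13 s: -8 × 2 = -16 cm/s
13–15 s: -5 × 2 = -10 cm/s
Δv = -35 cm/s, so v(15) = -2 + (-35) = -37 cm/s.

-37 cm/s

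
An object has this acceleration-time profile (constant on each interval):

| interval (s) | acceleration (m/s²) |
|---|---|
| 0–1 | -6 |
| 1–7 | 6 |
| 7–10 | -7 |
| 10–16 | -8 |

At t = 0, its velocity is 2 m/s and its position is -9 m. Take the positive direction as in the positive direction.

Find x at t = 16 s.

On each constant-a segment, Δv = aΔt and Δx = v₀Δt + ½aΔt²; chain segment to segment.
0–1 s: v starts 2 m/s; Δx = 2·1 + ½·-6·1² = -1 m; v ends -4 m/s.
1–7 s: v starts -4 m/s; Δx = -4·6 + ½·6·6² = 84 m; v ends 32 m/s.
7–10 s: v starts 32 m/s; Δx = 32·3 + ½·-7·3² = 64.5 m; v ends 11 m/s.
10–16 s: v starts 11 m/s; Δx = 11·6 + ½·-8·6² = -78 m; v ends -37 m/s.
x(16) = -9 + Σ Δx = 60.5 m.

60.5 m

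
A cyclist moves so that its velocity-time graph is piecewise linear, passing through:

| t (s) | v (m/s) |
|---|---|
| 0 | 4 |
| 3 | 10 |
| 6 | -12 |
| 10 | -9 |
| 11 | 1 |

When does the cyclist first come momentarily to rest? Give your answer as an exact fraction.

v changes sign on 3–6 s (from 10 to -12); the graph is linear there, so v = 0 at t = 3 + (-10)·(6 − 3)/(-12 − 10) = 48/11 s.

t = 48/11 s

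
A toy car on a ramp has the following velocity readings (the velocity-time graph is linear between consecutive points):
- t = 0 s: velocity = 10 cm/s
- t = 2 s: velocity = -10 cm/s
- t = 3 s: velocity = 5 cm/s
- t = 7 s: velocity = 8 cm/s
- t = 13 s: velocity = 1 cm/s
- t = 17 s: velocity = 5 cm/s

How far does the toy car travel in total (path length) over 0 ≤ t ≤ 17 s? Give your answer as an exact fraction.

Total distance travelled is ∫|v| dt — sum the magnitudes of each area piece.
0–2 s: v = 0 at t = 1 s; triangle areas 5 + 5 = 10 cm
2–3 s: v = 0 at t = 8/3 s; triangle areas 10/3 + 5/6 = 25/6 cm
3–7 s: |½(5 + 8)(4)| = 26 cm
7–13 s: |½(8 + 1)(6)| = 27 cm
13–17 s: |½(1 + 5)(4)| = 12 cm
Total distance = 475/6 cm

475/6 cm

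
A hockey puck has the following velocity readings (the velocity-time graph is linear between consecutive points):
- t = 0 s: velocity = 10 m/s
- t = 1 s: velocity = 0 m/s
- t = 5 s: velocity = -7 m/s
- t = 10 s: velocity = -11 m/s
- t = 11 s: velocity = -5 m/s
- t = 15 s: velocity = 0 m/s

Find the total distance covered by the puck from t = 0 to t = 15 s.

82 m

Total distance travelled is ∫|v| dt — sum the magnitudes of each area piece.
0–1 s: |½(10 + 0)(1)| = 5 m
1–5 s: |½(0 + -7)(4)| = 14 m
5–10 s: |½(-7 + -11)(5)| = 45 m
10–11 s: |½(-11 + -5)(1)| = 8 m
11–15 s: |½(-5 + 0)(4)| = 10 m
Total distance = 82 m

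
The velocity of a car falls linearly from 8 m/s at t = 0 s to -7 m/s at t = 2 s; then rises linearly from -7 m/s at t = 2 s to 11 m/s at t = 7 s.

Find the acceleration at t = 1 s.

Acceleration is the slope of the v-t graph on 0–2 s: (-7 − 8)/(2 − 0) = -7.5 m/s².

-7.5 m/s²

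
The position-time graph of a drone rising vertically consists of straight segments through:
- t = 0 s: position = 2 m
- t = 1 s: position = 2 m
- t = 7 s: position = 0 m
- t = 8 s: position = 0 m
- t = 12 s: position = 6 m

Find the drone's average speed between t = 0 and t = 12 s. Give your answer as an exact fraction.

Average speed = (total path length)/(elapsed time); on a piecewise-linear x-t graph the path length is Σ|Δx|.
0–1 s: |Δx| = |2 − 2| = 0 m
1–7 s: |Δx| = |0 − 2| = 2 m
7–8 s: |Δx| = |0 − 0| = 0 m
8–12 s: |Δx| = |6 − 0| = 6 m
Total path = 8 m; average speed = 8/12 = 2/3 m/s.

2/3 m/s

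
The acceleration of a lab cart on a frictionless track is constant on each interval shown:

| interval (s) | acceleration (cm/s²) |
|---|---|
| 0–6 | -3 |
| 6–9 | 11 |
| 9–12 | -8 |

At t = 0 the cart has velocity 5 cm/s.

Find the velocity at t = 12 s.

Δv equals the area under the a-t graph; then v = v₀ + Δv.
0–6 s: -3 × 6 = -18 cm/s
6–9 s: 11 × 3 = 33 cm/s
9–12 s: -8 × 3 = -24 cm/s
Δv = -9 cm/s, so v(12) = 5 + (-9) = -4 cm/s.

-4 cm/s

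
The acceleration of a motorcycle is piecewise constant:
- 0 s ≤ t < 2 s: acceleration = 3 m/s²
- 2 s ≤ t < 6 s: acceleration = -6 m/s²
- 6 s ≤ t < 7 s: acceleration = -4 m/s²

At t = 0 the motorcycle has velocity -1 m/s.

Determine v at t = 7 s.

-23 m/s

Δv equals the area under the a-t graph; then v = v₀ + Δv.
0–2 s: 3 × 2 = 6 m/s
2–6 s: -6 × 4 = -24 m/s
6–7 s: -4 × 1 = -4 m/s
Δv = -22 m/s, so v(7) = -1 + (-22) = -23 m/s.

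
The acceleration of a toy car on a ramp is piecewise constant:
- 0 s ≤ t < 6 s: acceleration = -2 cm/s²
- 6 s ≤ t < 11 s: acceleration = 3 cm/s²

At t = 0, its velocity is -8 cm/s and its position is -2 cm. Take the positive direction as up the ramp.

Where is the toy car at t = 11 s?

On each constant-a segment, Δv = aΔt and Δx = v₀Δt + ½aΔt²; chain segment to segment.
0–6 s: v starts -8 cm/s; Δx = -8·6 + ½·-2·6² = -84 cm; v ends -20 cm/s.
6–11 s: v starts -20 cm/s; Δx = -20·5 + ½·3·5² = -62.5 cm; v ends -5 cm/s.
x(11) = -2 + Σ Δx = -148.5 cm.

-148.5 cm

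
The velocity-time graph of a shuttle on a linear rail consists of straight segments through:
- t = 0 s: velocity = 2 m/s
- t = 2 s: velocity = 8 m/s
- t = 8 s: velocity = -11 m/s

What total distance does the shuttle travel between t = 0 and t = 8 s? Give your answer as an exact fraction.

Total distance travelled is ∫|v| dt — sum the magnitudes of each area piece.
0–2 s: |½(2 + 8)(2)| = 10 m
2–8 s: v = 0 at t = 86/19 s; triangle areas 192/19 + 363/19 = 555/19 m
Total distance = 745/19 m

745/19 m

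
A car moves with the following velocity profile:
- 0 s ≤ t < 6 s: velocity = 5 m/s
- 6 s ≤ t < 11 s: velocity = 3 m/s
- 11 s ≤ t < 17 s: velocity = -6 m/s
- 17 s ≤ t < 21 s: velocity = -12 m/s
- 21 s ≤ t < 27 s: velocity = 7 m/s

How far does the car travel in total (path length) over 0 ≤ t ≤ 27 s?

171 m

Distance (not displacement) is the total path length: add the absolute areas under v-t.
0–6 s: |5| × 6 = 30 m
6–11 s: |3| × 5 = 15 m
11–17 s: |-6| × 6 = 36 m
17–21 s: |-12| × 4 = 48 m
21–27 s: |7| × 6 = 42 m
Total distance = 171 m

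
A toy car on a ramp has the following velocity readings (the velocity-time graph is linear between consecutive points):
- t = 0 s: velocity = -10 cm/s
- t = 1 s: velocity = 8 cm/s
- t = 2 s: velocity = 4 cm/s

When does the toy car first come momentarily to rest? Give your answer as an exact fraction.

t = 5/9 s

v changes sign on 0–1 s (from -10 to 8); the graph is linear there, so v = 0 at t = 0 + (10)·(1 − 0)/(8 − -10) = 5/9 s.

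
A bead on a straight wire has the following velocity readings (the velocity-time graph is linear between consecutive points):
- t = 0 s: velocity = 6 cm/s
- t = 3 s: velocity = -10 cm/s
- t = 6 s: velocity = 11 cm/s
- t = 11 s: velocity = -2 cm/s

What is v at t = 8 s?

5.8 cm/s

On 6–11 s the graph is linear from 11 to -2 cm/s: v(8) = 11 + (-2 − 11)·(8 − 6)/(11 − 6) = 5.8 cm/s.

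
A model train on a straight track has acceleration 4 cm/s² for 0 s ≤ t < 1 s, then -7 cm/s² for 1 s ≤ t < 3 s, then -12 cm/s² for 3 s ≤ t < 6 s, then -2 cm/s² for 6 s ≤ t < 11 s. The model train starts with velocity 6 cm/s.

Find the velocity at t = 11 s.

-50 cm/s

Δv equals the area under the a-t graph; then v = v₀ + Δv.
0–1 s: 4 × 1 = 4 cm/s
1–3 s: -7 × 2 = -14 cm/s
3–6 s: -12 × 3 = -36 cm/s
6–11 s: -2 × 5 = -10 cm/s
Δv = -56 cm/s, so v(11) = 6 + (-56) = -50 cm/s.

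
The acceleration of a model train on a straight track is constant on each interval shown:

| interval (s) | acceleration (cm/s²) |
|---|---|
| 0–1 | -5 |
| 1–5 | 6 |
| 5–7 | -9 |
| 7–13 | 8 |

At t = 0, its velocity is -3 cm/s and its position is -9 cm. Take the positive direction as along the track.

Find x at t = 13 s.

147.5 cm

On each constant-a segment, Δv = aΔt and Δx = v₀Δt + ½aΔt²; chain segment to segment.
0–1 s: v starts -3 cm/s; Δx = -3·1 + ½·-5·1² = -5.5 cm; v ends -8 cm/s.
1–5 s: v starts -8 cm/s; Δx = -8·4 + ½·6·4² = 16 cm; v ends 16 cm/s.
5–7 s: v starts 16 cm/s; Δx = 16·2 + ½·-9·2² = 14 cm; v ends -2 cm/s.
7–13 s: v starts -2 cm/s; Δx = -2·6 + ½·8·6² = 132 cm; v ends 46 cm/s.
x(13) = -9 + Σ Δx = 147.5 cm.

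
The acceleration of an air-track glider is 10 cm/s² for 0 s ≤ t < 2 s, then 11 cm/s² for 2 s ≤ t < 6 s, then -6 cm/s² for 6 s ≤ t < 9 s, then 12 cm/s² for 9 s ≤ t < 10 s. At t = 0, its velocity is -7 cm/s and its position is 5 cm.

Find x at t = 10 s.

340 cm

On each constant-a segment, Δv = aΔt and Δx = v₀Δt + ½aΔt²; chain segment to segment.
0–2 s: v starts -7 cm/s; Δx = -7·2 + ½·10·2² = 6 cm; v ends 13 cm/s.
2–6 s: v starts 13 cm/s; Δx = 13·4 + ½·11·4² = 140 cm; v ends 57 cm/s.
6–9 s: v starts 57 cm/s; Δx = 57·3 + ½·-6·3² = 144 cm; v ends 39 cm/s.
9–10 s: v starts 39 cm/s; Δx = 39·1 + ½·12·1² = 45 cm; v ends 51 cm/s.
x(10) = 5 + Σ Δx = 340 cm.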